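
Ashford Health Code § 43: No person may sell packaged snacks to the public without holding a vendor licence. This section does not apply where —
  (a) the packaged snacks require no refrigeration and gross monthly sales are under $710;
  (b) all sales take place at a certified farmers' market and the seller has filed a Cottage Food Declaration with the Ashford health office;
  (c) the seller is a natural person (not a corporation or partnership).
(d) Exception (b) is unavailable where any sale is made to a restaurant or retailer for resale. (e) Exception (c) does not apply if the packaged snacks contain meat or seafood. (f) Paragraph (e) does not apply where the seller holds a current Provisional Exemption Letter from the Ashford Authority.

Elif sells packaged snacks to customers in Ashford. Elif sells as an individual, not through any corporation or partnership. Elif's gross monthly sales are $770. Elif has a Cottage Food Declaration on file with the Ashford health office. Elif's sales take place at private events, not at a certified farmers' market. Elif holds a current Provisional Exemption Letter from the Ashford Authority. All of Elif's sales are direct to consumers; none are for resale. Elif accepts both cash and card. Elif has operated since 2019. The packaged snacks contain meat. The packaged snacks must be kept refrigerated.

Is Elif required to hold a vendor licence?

No — exception (c) applies; Elif is not required to hold a vendor licence.

Exception (a) does not apply: the packaged snacks require refrigeration.
Exception (b) requires that all sales take place at a certified farmers' market; but sales are at private events, not a certified farmers' market, so (b) is unavailable.
Exception (c): the seller is a natural person — every condition holds. Under paragraphs (e)–(f): (e) would limit (c) — the packaged snacks contain meat — but (f) sets (e) aside: (f) operates against (e): a current Provisional Exemption Letter is held. (c) remains available.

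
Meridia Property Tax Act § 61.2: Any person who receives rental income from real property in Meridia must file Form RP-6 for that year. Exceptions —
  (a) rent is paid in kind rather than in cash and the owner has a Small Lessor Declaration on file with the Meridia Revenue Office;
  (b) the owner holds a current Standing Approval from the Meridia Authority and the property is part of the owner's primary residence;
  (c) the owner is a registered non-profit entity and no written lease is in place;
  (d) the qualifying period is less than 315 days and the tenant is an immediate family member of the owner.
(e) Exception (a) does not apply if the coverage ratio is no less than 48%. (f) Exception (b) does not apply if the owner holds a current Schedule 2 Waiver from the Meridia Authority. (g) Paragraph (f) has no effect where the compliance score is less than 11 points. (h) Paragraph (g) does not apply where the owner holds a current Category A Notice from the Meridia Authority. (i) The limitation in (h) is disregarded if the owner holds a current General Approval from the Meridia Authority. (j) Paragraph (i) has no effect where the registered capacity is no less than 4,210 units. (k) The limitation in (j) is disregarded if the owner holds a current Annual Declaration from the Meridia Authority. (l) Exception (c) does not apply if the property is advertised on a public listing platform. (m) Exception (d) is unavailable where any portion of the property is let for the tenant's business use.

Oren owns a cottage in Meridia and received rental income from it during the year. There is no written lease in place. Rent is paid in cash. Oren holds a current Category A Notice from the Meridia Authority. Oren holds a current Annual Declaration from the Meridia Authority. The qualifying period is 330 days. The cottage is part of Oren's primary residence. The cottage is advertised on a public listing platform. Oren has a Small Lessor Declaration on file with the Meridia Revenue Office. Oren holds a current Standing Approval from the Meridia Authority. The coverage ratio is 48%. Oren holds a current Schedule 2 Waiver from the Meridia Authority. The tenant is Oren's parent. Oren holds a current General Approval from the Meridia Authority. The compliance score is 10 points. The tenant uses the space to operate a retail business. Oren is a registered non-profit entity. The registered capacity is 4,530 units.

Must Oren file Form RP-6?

No — exception (b) applies; Oren is not required to file Form RP-6.

Exception (a) requires that rent is paid in kind rather than in cash; but rent is paid in cash, so (a) is unavailable.
Exception (b)'s conditions are all satisfied: a current Standing Approval is held; the cottage is part of the primary residence. As to paragraphs (f)–(k): (f) would limit (b) — a current Schedule 2 Waiver is held — but (g) sets (f) aside: (g) operates against (f): the compliance score is 10 points, less than the 11 points limit. (h) would limit (g) — a current Category A Notice is held — but (i) sets (h) aside: (i) is engaged — a current General Approval is held. (j) is triggered (the registered capacity is 4,530 units, meeting the 4,210 units threshold), but is displaced by (k): (k) is engaged — a current Annual Declaration is held. (b) remains available.
All of (c)'s requirements are met (Oren is a registered non-profit; there is no written lease). But applying paragraph (l): (l) operates against (c): the property is publicly advertised. So (c) is unavailable.
Exception (d) requires that the qualifying period is less than 315 days; but the qualifying period is 330 days, not less than 315 days, so (d) is unavailable.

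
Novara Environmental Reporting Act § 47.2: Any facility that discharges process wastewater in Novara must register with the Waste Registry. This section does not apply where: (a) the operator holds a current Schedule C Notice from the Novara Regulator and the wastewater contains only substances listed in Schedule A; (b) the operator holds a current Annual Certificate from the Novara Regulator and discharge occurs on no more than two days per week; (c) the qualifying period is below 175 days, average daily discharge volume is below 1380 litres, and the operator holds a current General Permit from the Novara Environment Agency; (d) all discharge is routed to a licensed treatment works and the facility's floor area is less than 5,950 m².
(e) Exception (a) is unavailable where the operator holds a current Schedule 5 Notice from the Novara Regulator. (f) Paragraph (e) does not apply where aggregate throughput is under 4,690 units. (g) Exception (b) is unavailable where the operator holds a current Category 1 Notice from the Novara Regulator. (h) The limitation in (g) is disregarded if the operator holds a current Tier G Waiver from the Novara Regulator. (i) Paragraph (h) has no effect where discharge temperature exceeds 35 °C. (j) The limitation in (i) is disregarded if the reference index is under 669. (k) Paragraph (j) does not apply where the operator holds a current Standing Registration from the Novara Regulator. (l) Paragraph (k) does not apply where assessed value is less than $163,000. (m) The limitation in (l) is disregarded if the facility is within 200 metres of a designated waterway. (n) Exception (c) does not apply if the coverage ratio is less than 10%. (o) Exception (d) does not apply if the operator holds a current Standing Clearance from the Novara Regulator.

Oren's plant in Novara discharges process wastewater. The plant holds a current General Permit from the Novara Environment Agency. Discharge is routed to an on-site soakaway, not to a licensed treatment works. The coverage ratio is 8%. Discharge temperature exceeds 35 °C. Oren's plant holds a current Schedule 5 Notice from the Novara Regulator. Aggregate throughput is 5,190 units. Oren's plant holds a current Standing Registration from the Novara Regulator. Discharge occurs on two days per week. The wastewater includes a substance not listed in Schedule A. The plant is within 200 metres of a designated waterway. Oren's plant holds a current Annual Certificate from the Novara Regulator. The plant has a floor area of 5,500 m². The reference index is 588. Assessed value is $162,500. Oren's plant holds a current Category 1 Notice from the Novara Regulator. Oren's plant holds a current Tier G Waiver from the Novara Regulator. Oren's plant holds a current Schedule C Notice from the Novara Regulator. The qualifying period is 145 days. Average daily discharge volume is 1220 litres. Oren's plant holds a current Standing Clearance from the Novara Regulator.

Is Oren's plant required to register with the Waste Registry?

Exception (a) requires that the wastewater contains only substances listed in Schedule A; but the wastewater includes a non-Schedule-A substance, so (a) is unavailable.
All of (b)'s requirements are met (a current Annual Certificate is held; discharge occurs on no more than two days per week). However, paragraphs (g)–(m) must be considered: (g) operates against (b): a current Category 1 Notice is held. (h) would limit (g) — a current Tier G Waiver is held — but (i) sets (h) aside: (i) operates — discharge temperature exceeds 35 °C. (j) would limit (i) — the reference index is 588, under the 669 limit — but (k) sets (j) aside: (k) operates against (j): a current Standing Registration is held. (l) is engaged (assessed value is $162,500, less than the $163,000 limit), but is displaced by (m): (m) applies — the plant is within 200 m of a designated waterway. Exception (b) does not apply.
Exception (c) is satisfied on its face — the qualifying period is 145 days, below the 175 days limit; average daily discharge volume is 1220 litres, below the 1380 litres limit; a current General Permit is held. However, paragraph (n) must be considered: (n) is triggered — the coverage ratio is 8%, less than the 10% limit. Exception (c) does not apply.
Exception (d) fails — discharge is not routed to a licensed treatment works.
No exception is made out. Oren's plant falls within the general rule.

Yes — Oren's plant must register with the Waste Registry.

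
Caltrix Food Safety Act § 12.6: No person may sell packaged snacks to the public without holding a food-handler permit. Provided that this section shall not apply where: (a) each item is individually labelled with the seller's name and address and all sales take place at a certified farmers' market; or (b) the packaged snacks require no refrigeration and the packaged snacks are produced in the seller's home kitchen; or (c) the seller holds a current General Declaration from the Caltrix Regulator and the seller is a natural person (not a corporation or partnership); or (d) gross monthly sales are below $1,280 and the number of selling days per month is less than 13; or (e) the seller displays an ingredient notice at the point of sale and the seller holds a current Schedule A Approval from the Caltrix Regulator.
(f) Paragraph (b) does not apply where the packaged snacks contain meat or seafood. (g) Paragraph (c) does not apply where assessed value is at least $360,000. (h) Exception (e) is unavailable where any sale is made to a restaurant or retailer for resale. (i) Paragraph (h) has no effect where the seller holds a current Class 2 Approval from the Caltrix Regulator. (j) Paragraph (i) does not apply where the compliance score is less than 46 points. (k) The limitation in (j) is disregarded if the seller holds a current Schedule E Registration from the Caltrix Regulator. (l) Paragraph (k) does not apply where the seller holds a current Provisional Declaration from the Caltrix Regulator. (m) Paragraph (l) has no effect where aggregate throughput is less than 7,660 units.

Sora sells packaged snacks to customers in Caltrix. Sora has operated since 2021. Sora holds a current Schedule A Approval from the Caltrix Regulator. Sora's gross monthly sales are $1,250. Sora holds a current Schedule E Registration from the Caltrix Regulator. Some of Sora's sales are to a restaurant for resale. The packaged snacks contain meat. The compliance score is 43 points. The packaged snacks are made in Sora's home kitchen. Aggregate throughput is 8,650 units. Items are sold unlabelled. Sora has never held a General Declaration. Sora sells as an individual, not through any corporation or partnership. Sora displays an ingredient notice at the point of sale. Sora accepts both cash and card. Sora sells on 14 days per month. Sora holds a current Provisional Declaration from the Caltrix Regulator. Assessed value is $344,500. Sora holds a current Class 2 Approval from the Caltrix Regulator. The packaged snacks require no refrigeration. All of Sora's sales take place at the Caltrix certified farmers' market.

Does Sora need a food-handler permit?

Exception (a) fails — items are sold unlabelled.
Exception (b) is satisfied on its face — the packaged snacks are shelf-stable; the packaged snacks are home-kitchen produced. But applying paragraph (f): (f) operates against (b): the packaged snacks contain meat. (b) is therefore removed.
Exception (c) does not apply: no current General Declaration is held.
Exception (d) fails — the number of selling days per month is 14, not less than 13.
Exception (e)'s conditions are all satisfied: an ingredient notice is displayed; a current Schedule A Approval is held. Turning to paragraphs (h)–(m): (h) operates against (e): some sales are to a restaurant for resale. (i) would limit (h) — a current Class 2 Approval is held — but (j) sets (i) aside: (j) operates against (i): the compliance score is 43 points, less than the 46 points limit. (k) is triggered (a current Schedule E Registration is held), but is overridden by (l): (l) is engaged — a current Provisional Declaration is held. (m), which would lift (l), is inapplicable — aggregate throughput is 8,650 units, not less than 7,660 units. (e) is therefore removed.
No exception is made out. Sora falls within the general rule.

Yes — Sora must hold a food-handler permit.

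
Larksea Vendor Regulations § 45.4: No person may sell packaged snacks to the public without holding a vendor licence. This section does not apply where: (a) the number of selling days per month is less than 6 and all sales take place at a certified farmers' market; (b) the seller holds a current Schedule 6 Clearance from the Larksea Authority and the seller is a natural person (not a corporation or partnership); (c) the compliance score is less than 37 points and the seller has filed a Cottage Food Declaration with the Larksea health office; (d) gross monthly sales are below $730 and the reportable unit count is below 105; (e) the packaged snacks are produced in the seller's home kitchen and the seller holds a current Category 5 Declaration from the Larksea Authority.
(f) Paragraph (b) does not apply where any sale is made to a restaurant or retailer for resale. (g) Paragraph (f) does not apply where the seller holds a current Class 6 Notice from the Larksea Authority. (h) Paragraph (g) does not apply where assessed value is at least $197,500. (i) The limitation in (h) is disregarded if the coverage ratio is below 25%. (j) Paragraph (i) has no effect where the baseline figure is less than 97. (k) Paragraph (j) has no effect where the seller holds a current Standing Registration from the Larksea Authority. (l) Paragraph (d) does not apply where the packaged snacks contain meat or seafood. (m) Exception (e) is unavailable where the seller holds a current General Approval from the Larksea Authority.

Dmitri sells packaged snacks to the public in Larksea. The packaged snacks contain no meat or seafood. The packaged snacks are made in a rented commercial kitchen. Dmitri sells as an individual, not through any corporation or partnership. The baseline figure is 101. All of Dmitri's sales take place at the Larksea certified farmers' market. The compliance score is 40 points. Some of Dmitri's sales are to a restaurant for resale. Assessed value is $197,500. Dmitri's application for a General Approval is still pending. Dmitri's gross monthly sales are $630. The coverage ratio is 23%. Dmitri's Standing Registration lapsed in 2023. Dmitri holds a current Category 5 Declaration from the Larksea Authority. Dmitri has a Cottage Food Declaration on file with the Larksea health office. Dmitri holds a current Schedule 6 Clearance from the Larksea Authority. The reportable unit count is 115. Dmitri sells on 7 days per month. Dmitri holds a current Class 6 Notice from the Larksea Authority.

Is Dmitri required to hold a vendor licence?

Exception (a) fails — the number of selling days per month is 7, not less than 6.
Exception (b) is satisfied on its face — a current Schedule 6 Clearance is held; the seller is a natural person. Applying paragraphs (f)–(k): (f) is engaged (some sales are to a restaurant for resale), but is set aside by (g): (g) applies — a current Class 6 Notice is held. (h) applies (assessed value is $197,500, meeting the $197,500 threshold), but is itself disapplied by (i): (i) is engaged — the coverage ratio is 23%, below the 25% limit. (j) is not engaged (the baseline figure is 101, not less than 97), so (i) stands. (b) remains available.
Exception (c) requires that the compliance score is less than 37 points; but the compliance score is 40 points, not less than 37 points, so (c) is unavailable.
Exception (d) requires that the reportable unit count is below 105; but the reportable unit count is 115, not below 105, so (d) is unavailable.
Exception (e) does not apply: the packaged snacks are made in a commercial kitchen, not a home kitchen.

No — exception (b) applies; Dmitri is not required to hold a vendor licence.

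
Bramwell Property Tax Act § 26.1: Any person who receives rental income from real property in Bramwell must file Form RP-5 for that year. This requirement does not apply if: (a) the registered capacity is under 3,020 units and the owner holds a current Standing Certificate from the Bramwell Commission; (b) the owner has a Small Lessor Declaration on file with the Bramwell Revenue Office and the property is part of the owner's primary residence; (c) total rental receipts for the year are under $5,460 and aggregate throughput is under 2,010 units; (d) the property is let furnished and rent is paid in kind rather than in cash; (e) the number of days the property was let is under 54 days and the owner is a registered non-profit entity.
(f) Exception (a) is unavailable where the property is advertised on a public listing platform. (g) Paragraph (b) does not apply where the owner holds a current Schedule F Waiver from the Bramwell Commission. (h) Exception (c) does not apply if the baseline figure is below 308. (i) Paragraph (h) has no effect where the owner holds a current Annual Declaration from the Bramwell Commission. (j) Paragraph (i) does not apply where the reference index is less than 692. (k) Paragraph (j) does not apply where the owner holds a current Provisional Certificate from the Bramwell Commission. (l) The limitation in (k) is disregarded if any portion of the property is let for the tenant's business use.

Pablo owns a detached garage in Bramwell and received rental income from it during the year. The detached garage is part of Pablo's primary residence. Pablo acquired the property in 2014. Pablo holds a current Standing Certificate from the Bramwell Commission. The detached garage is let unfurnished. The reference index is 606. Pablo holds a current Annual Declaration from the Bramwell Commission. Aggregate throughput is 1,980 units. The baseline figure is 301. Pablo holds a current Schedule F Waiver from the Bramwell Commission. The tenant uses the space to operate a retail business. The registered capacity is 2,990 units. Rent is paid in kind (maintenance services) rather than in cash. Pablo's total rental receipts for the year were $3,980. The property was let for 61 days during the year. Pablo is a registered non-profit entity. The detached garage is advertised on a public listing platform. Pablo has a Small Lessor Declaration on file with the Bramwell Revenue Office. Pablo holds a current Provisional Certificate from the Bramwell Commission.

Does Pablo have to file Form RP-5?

Yes — Pablo must file Form RP-5.

Exception (a)'s conditions are all satisfied: the registered capacity is 2,990 units, under the 3,020 units limit; a current Standing Certificate is held. Turning to paragraph (f): (f) operates against (a): the property is publicly advertised. So (a) is unavailable.
Exception (b) is satisfied on its face — a Small Lessor Declaration is on file; the detached garage is part of the primary residence. However, paragraph (g) must be considered: (g) operates — a current Schedule F Waiver is held. So (b) is unavailable.
All of (c)'s requirements are met (total rental receipts for the year are $3,980, under the $5,460 limit; aggregate throughput is 1,980 units, under the 2,010 units limit). But: (h) operates against (c): the baseline figure is 301, below the 308 limit. (i) is triggered (a current Annual Declaration is held), but is overridden by (j): (j) operates against (i): the reference index is 606, less than the 692 limit. (k) would limit (j) — a current Provisional Certificate is held — but (l) sets (k) aside: (l) operates against (k): the space is let for business use. Exception (c) does not apply.
Exception (d) requires that the property is let furnished; but the property is let unfurnished, so (d) is unavailable.
Exception (e) does not apply: the number of days the property was let is 61 days, not under 54 days.
None of the exceptions is available; § 26.1 applies in full.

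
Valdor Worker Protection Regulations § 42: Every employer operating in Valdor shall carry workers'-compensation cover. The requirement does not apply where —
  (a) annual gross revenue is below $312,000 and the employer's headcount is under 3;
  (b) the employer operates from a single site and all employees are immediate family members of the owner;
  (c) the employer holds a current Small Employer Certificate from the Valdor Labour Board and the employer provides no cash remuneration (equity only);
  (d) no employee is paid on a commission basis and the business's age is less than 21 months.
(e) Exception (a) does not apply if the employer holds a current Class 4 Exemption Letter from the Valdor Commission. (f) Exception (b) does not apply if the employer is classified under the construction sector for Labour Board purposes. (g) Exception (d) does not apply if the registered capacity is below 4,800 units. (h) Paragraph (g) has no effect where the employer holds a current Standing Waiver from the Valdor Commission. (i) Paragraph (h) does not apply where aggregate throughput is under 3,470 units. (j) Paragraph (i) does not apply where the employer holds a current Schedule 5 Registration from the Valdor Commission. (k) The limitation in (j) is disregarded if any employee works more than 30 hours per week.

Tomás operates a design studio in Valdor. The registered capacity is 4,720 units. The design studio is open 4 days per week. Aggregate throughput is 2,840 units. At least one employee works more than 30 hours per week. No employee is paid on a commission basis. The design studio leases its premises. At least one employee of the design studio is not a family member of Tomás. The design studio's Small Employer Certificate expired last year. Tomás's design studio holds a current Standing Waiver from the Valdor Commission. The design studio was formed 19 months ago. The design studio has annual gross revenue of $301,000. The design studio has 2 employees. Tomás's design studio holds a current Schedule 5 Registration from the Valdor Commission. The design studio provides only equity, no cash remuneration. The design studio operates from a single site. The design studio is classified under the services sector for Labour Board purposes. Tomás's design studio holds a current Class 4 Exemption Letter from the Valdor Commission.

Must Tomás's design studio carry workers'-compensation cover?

Yes — Tomás's design studio must carry workers'-compensation cover.

Exception (a): annual gross revenue is $301,000, below the $312,000 limit; the employer's headcount is 2, under the 3 limit — every condition holds. Turning to paragraph (e): (e) applies — a current Class 4 Exemption Letter is held. Exception (a) does not apply.
Exception (b) requires that all employees are immediate family members of the owner; but at least one employee is not a family member, so (b) is unavailable.
Exception (c) requires that the employer holds a current Small Employer Certificate from the Valdor Labour Board; but the Small Employer Certificate has expired, so (c) is unavailable.
Exception (d)'s conditions are all satisfied: no employee is paid on commission; the business's age is 19 months, less than the 21 months limit. But: (g) is triggered — the registered capacity is 4,720 units, below the 4,800 units limit. (h) would limit (g) — a current Standing Waiver is held — but (i) sets (h) aside: (i) is triggered — aggregate throughput is 2,840 units, under the 3,470 units limit. (j) would limit (i) — a current Schedule 5 Registration is held — but (k) sets (j) aside: (k) is engaged — at least one employee exceeds 30 hours/week. (d) is therefore removed.
Every exception is unavailable, so the rule governs.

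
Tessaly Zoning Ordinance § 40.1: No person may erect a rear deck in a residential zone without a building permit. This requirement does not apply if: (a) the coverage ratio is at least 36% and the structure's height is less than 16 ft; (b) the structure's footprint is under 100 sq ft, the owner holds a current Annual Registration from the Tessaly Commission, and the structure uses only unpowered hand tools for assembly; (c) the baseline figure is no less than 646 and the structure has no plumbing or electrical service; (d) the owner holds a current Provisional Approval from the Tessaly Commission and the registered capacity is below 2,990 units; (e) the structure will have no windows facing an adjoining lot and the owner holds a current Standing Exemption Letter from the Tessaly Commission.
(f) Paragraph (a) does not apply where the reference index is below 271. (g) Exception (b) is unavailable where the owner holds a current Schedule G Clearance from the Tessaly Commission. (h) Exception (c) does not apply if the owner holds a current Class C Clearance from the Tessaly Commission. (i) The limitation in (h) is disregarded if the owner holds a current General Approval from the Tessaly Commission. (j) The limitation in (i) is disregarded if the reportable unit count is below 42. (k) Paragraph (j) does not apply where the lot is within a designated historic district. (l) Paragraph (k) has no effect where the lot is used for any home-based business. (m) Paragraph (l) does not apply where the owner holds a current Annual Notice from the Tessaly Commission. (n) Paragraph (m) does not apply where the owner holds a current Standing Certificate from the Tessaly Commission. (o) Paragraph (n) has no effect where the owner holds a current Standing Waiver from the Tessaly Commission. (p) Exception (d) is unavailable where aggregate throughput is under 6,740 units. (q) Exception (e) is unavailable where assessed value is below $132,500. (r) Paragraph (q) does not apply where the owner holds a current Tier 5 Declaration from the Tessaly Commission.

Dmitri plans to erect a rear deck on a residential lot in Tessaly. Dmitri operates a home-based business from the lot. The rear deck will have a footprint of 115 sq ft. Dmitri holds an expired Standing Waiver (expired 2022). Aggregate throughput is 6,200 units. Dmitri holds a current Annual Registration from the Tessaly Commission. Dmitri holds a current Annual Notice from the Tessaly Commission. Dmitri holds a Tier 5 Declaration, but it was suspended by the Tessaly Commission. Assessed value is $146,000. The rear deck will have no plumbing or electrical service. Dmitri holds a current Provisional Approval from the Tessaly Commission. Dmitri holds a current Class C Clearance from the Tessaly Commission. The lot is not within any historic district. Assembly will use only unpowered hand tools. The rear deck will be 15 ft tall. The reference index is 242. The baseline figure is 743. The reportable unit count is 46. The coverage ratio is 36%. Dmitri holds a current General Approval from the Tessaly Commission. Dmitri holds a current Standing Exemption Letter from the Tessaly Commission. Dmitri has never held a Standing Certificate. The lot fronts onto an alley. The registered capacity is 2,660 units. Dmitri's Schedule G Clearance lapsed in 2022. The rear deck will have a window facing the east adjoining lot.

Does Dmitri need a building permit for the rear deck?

No — exception (c) applies; Dmitri does not need a building permit.

Exception (a)'s conditions are all satisfied: the coverage ratio is 36%, meeting the 36% threshold; the structure's height is 15 ft, less than the 16 ft limit. However, paragraph (f) must be considered: (f) operates against (a): the reference index is 242, below the 271 limit. (a) is therefore removed.
Exception (b) does not apply: the structure's footprint is 115 sq ft, not under 100 sq ft.
Exception (c)'s conditions are all satisfied: the baseline figure is 743, meeting the 646 threshold; there is no plumbing or electrical service. As to paragraphs (h)–(o): (h) would limit (c) — a current Class C Clearance is held — but (i) sets (h) aside: (i) operates against (h): a current General Approval is held. (j) does not operate here (the reportable unit count is 46, not below 42), so (i) stands. (c) remains available.
Exception (d) is satisfied on its face — a current Provisional Approval is held; the registered capacity is 2,660 units, below the 2,990 units limit. Turning to paragraph (p): (p) is engaged — aggregate throughput is 6,200 units, under the 6,740 units limit. Exception (d) does not apply.
Exception (e) fails — a window faces an adjoining lot.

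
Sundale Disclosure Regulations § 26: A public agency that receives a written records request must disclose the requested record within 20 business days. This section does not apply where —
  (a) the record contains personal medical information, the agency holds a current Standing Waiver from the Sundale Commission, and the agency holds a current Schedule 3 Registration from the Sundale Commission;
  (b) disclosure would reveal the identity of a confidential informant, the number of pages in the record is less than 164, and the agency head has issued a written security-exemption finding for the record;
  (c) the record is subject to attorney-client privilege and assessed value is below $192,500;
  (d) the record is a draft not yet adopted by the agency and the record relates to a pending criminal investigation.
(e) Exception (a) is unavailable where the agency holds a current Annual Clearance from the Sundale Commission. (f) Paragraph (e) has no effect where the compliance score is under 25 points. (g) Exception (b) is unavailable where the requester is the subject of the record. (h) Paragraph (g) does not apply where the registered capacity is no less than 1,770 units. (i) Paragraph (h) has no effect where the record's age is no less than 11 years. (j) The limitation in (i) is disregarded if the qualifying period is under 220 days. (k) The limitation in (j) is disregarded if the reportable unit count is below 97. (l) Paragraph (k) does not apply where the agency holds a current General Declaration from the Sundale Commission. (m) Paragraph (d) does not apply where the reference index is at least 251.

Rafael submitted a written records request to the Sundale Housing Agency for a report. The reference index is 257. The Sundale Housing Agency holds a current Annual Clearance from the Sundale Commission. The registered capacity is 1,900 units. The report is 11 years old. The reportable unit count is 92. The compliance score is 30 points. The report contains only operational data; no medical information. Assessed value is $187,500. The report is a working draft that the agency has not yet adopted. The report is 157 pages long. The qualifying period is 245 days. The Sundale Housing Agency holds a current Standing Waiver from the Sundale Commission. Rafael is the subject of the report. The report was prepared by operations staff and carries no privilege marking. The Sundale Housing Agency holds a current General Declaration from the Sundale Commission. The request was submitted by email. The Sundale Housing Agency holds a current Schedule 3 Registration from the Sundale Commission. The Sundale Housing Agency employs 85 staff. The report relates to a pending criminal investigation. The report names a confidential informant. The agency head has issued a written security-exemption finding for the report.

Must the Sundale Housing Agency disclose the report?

Yes — the Sundale Housing Agency must disclose the report.

Exception (a) requires that the record contains personal medical information; but the report contains only operational data, so (a) is unavailable.
Exception (b)'s conditions are all satisfied: the report names a confidential informant; the number of pages in the record is 157, less than the 164 limit; a written security-exemption finding has been issued. Turning to paragraphs (g)–(l): (g) operates against (b): Rafael is the subject of the report. (h) would limit (g) — the registered capacity is 1,900 units, meeting the 1,770 units threshold — but (i) sets (h) aside: (i) operates against (h): the record's age is 11 years, meeting the 11 years threshold. (j), which would lift (i), is not triggered — the qualifying period is 245 days, not under 220 days. So (b) is unavailable.
Exception (c) does not apply: the report carries no privilege marking.
All of (d)'s requirements are met (the report is an unadopted draft; the report relates to a pending investigation). However, paragraph (m) must be considered: (m) operates against (d): the reference index is 257, meeting the 251 threshold. Exception (d) does not apply.
None of the exceptions is available; § 26 applies in full.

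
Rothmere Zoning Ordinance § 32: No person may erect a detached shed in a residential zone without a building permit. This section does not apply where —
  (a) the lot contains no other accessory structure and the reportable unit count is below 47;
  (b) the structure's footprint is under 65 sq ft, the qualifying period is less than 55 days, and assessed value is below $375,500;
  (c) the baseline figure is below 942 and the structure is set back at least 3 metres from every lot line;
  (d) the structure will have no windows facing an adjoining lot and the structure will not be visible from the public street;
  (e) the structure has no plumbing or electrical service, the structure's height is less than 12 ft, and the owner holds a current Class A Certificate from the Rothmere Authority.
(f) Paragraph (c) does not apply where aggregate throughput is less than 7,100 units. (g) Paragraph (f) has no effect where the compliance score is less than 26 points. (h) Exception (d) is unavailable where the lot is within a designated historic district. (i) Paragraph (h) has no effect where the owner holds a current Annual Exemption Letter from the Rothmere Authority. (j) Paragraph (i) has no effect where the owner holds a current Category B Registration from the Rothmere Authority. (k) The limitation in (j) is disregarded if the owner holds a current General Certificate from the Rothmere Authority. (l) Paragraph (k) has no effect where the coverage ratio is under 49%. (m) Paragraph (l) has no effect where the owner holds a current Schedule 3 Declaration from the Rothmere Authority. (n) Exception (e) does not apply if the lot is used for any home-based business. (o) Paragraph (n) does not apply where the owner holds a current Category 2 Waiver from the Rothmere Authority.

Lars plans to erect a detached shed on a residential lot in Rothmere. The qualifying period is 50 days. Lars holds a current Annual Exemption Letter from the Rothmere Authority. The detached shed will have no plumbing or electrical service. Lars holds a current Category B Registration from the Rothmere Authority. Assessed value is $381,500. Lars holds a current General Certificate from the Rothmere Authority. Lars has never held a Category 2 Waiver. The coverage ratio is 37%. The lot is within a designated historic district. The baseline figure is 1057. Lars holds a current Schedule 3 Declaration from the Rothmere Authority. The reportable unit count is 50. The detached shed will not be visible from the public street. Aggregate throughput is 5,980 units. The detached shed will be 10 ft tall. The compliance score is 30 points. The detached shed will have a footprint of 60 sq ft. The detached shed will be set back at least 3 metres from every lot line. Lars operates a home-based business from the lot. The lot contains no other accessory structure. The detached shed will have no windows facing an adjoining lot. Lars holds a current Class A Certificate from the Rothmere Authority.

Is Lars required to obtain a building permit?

Exception (a) fails — the reportable unit count is 50, not below 47.
Exception (b) does not apply: assessed value is $381,500, not below $375,500.
Exception (c) requires that the baseline figure is below 942; but the baseline figure is 1,057, not below 942, so (c) is unavailable.
Exception (d): no windows face an adjoining lot; the structure will not be visible from the street — every condition holds. Applying paragraphs (h)–(m): (h) would limit (d) — the lot is in a historic district — but (i) sets (h) aside: (i) operates against (h): a current Annual Exemption Letter is held. (j) is triggered (a current Category B Registration is held), but yields to (k): (k) is engaged — a current General Certificate is held. (l) would limit (k) — the coverage ratio is 37%, under the 49% limit — but (m) sets (l) aside: (m) is triggered — a current Schedule 3 Declaration is held. Exception (d) stands.
Exception (e)'s conditions are all satisfied: there is no plumbing or electrical service; the structure's height is 10 ft, less than the 12 ft limit; a current Class A Certificate is held. But applying paragraphs (n)–(o): (n) operates against (e): a home-based business operates on the lot. (o) does not operate here (the Category 2 Waiver is not current), so (n) stands. So (e) is unavailable.

No — exception (d) applies; Lars does not need a building permit.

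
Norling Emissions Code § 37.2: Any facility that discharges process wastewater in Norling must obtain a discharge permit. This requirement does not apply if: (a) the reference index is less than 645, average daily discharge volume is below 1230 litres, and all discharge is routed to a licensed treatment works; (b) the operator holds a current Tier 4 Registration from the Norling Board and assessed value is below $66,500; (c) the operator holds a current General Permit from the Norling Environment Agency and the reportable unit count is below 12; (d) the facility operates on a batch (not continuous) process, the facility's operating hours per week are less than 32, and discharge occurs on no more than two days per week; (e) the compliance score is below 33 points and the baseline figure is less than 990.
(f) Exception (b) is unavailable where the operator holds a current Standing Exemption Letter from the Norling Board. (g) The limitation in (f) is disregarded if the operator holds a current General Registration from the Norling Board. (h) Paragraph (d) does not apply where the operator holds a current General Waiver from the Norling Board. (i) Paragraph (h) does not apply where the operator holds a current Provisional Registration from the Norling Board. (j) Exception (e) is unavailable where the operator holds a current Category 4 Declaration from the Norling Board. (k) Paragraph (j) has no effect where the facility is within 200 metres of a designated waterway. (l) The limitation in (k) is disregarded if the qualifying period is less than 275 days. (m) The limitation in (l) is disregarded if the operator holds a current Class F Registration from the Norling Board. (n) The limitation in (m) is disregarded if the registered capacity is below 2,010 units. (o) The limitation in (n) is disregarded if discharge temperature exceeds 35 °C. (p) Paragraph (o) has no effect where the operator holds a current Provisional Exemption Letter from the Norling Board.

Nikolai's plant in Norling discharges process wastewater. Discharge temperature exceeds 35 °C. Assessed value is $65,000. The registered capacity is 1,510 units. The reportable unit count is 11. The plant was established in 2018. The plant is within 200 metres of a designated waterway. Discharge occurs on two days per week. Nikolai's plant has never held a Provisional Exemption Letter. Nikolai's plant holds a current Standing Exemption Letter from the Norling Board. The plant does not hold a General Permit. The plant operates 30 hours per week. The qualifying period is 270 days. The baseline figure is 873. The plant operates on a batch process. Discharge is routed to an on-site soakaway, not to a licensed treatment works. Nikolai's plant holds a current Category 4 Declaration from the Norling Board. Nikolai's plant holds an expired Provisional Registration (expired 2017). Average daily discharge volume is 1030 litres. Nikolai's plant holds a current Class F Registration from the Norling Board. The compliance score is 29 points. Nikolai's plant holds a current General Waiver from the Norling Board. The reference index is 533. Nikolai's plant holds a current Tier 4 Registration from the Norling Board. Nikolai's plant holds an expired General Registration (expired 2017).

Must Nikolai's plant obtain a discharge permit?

No — exception (e) applies; Nikolai's plant is not required to obtain a discharge permit.

Exception (a) does not apply: discharge is not routed to a licensed treatment works.
Exception (b) is satisfied on its face — a current Tier 4 Registration is held; assessed value is $65,000, below the $66,500 limit. But: (f) is engaged — a current Standing Exemption Letter is held. (g), which would lift (f), does not operate here — no current General Registration is held. Exception (b) does not apply.
Exception (c) fails — no General Permit is held.
Exception (d): the facility operates on a batch process; the facility's operating hours per week are 30, less than the 32 limit; discharge occurs on no more than two days per week — every condition holds. But: (h) is triggered — a current General Waiver is held. (i), which would lift (h), is inapplicable — there is no Provisional Registration in force. (d) is therefore removed.
All of (e)'s requirements are met (the compliance score is 29 points, below the 33 points limit; the baseline figure is 873, less than the 990 limit). Considering the limiting provisions: (j) would limit (e) — a current Category 4 Declaration is held — but (k) sets (j) aside: (k) operates against (j): the plant is within 200 m of a designated waterway. (l) is triggered (the qualifying period is 270 days, less than the 275 days limit), but is itself disapplied by (m): (m) is triggered — a current Class F Registration is held. (n) is engaged (the registered capacity is 1,510 units, below the 2,010 units limit), but yields to (o): (o) operates against (n): discharge temperature exceeds 35 °C. (p), which would lift (o), is not triggered — no current Provisional Exemption Letter is held. (e) remains available.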